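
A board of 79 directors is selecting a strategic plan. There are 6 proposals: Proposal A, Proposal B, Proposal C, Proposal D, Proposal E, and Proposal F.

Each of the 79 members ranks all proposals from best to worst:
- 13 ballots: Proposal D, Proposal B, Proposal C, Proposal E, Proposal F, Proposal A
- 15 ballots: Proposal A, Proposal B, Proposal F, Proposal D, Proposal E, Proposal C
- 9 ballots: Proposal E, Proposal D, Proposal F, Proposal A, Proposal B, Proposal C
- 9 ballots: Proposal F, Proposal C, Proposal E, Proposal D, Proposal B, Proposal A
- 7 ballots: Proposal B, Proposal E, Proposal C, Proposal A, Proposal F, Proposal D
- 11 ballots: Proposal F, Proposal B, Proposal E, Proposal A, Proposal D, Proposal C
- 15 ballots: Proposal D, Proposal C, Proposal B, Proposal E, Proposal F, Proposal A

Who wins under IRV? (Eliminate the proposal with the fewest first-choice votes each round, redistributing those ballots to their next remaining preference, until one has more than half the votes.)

Round 1: Proposal A 15, Proposal B 7, Proposal C 0, Proposal D 28, Proposal E 9, Proposal F 20. Proposal C eliminated.
Round 2: Proposal A 15, Proposal B 7, Proposal D 28, Proposal E 9, Proposal F 20. Proposal B eliminated.
Round 3: Proposal A 15, Proposal D 28, Proposal E 16, Proposal F 20. Proposal A eliminated.
Round 4: Proposal D 28, Proposal E 16, Proposal F 35. Proposal E eliminated.
Round 5: Proposal D 37, Proposal F 42. Proposal F has a majority (≥40).

Proposal F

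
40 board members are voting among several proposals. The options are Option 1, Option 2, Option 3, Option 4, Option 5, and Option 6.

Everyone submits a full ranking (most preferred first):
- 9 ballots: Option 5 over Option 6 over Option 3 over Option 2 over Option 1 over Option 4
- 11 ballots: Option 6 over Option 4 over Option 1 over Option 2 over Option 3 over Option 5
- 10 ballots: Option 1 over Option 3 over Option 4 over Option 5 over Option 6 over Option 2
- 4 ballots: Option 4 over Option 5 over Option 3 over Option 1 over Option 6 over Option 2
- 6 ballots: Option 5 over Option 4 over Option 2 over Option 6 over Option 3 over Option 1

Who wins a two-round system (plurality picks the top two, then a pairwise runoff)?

Round 1 first-place votes: Option 1 10, Option 2 0, Option 3 0, Option 4 4, Option 5 15, Option 6 11. Option 5 and Option 6 advance.
Runoff: Option 5 is ranked above Option 6 on 29 ballots, Option 6 above Option 5 on 11.

Option 5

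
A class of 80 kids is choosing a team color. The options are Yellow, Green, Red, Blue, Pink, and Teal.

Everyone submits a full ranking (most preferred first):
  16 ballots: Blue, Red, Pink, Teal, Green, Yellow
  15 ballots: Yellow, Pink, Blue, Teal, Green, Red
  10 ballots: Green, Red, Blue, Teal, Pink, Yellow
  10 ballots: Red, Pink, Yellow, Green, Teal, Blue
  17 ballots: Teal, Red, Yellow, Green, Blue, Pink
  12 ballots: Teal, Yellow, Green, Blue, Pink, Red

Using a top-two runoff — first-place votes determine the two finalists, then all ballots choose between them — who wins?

Round 1 first-place votes: Yellow 15, Green 10, Red 10, Blue 16, Pink 0, Teal 29. Teal and Blue advance.
Runoff: Teal is ranked above Blue on 39 ballots, Blue above Teal on 41.

Blue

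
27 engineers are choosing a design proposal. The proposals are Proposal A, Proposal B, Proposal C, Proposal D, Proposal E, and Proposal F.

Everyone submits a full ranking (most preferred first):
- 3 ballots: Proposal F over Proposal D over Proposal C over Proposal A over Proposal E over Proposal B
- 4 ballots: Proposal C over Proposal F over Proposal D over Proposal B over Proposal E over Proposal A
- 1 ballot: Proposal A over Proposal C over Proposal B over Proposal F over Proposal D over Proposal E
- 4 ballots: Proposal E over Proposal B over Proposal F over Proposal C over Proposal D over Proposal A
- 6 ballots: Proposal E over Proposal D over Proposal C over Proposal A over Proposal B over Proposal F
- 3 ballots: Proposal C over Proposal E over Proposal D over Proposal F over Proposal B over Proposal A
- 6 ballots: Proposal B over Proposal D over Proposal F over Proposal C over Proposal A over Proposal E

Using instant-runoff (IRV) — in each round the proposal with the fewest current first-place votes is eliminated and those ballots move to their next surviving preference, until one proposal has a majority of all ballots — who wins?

Proposal C

Round 1: Proposal A 1, Proposal B 6, Proposal C 7, Proposal D 0, Proposal E 10, Proposal F 3. Proposal D eliminated.
Round 2: Proposal A 1, Proposal B 6, Proposal C 7, Proposal E 10, Proposal F 3. Proposal A eliminated.
Round 3: Proposal B 6, Proposal C 8, Proposal E 10, Proposal F 3. Proposal F eliminated.
Round 4: Proposal B 6, Proposal C 11, Proposal E 10. Proposal B eliminated.
Round 5: Proposal C 17, Proposal E 10. Proposal C has a majority (≥14).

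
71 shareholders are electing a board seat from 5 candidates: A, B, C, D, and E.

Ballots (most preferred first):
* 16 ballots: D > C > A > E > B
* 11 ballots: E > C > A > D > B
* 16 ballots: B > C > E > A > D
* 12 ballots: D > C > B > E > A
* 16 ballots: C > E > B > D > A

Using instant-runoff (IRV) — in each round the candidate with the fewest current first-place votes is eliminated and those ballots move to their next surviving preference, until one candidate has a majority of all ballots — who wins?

Round 1: A 0, B 16, C 16, D 28, E 11. A eliminated.
Round 2: B 16, C 16, D 28, E 11. E eliminated.
Round 3: B 16, C 27, D 28. B eliminated.
Round 4: C 43, D 28. C has a majority (≥36).

C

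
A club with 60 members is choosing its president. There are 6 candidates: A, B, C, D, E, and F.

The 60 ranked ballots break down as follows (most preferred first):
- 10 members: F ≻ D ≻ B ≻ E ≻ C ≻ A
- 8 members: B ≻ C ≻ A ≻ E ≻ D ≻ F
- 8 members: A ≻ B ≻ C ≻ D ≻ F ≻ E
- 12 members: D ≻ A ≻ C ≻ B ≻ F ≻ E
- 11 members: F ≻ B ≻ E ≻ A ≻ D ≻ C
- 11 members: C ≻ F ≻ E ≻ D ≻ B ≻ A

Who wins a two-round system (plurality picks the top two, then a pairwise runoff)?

Round 1 first-place votes: A 8, B 8, C 11, D 12, E 0, F 21. F and D advance.
Runoff: F is ranked above D on 32 ballots, D above F on 28.

F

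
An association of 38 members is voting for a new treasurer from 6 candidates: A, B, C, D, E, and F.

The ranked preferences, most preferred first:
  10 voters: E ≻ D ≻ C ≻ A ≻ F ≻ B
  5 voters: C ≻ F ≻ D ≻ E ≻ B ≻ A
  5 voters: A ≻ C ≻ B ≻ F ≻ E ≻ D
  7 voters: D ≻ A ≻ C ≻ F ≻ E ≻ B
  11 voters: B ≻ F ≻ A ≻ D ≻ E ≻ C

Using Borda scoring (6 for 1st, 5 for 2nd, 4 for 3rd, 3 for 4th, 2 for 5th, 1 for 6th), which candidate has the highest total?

A: 10×3 + 5×1 + 5×6 + 7×5 + 11×4 = 144
B: 10×1 + 5×2 + 5×4 + 7×1 + 11×6 = 113
C: 10×4 + 5×6 + 5×5 + 7×4 + 11×1 = 134
D: 10×5 + 5×4 + 5×1 + 7×6 + 11×3 = 150
E: 10×6 + 5×3 + 5×2 + 7×2 + 11×2 = 121
F: 10×2 + 5×5 + 5×3 + 7×3 + 11×5 = 136

D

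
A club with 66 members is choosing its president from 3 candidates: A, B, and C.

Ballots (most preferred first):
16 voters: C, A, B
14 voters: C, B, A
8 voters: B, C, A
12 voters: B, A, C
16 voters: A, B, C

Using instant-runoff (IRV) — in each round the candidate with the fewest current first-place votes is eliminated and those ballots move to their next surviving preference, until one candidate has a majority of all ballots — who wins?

Round 1: A 16, B 20, C 30. A eliminated.
Round 2: B 36, C 30. B has a majority (≥34).

B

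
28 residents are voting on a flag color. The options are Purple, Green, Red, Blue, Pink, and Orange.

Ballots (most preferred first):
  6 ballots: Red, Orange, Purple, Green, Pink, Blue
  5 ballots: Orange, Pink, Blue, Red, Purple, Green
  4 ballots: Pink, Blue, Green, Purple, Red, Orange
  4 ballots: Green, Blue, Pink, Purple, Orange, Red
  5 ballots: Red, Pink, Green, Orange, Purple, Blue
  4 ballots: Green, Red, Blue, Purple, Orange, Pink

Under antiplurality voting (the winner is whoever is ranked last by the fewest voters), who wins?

Purple

Last-place votes: Purple 0, Green 5, Red 4, Blue 11, Pink 4, Orange 4.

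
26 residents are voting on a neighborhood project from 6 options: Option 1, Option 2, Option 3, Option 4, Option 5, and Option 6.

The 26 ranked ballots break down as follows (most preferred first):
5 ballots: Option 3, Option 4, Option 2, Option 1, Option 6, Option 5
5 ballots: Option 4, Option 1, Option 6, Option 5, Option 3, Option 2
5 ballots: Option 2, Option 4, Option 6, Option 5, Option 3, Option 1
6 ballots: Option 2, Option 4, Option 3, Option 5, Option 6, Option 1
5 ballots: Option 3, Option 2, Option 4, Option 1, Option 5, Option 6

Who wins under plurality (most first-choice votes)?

First-place votes: Option 1 0, Option 2 11, Option 3 10, Option 4 5, Option 5 0, Option 6 0.

Option 2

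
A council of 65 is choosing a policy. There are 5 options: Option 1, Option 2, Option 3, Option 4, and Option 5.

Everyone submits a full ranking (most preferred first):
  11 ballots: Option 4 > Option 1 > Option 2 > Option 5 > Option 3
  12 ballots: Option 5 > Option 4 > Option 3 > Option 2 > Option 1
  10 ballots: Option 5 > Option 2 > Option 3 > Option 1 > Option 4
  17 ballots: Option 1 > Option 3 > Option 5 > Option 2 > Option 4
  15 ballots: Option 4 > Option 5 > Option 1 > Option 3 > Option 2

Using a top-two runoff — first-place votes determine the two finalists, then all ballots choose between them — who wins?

Round 1 first-place votes: Option 1 17, Option 2 0, Option 3 0, Option 4 26, Option 5 22. Option 4 and Option 5 advance.
Runoff: Option 4 is ranked above Option 5 on 26 ballots, Option 5 above Option 4 on 39.

Option 5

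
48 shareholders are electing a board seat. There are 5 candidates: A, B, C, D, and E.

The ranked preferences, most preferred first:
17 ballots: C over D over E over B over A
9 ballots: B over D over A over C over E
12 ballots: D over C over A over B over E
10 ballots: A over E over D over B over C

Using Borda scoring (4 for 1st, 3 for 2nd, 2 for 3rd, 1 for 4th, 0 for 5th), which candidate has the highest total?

D

A: 17×0 + 9×2 + 12×2 + 10×4 = 82
B: 17×1 + 9×4 + 12×1 + 10×1 = 75
C: 17×4 + 9×1 + 12×3 + 10×0 = 113
D: 17×3 + 9×3 + 12×4 + 10×2 = 146
E: 17×2 + 9×0 + 12×0 + 10×3 = 64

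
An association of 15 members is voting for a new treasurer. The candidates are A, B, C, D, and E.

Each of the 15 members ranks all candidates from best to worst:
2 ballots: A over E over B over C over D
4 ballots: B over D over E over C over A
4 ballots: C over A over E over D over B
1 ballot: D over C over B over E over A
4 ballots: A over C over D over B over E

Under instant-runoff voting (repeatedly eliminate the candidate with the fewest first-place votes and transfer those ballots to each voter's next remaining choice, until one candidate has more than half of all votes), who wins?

Round 1: A 6, B 4, C 4, D 1, E 0. E eliminated.
Round 2: A 6, B 4, C 4, D 1. D eliminated.
Round 3: A 6, B 4, C 5. B eliminated.
Round 4: A 6, C 9. C has a majority (≥8).

C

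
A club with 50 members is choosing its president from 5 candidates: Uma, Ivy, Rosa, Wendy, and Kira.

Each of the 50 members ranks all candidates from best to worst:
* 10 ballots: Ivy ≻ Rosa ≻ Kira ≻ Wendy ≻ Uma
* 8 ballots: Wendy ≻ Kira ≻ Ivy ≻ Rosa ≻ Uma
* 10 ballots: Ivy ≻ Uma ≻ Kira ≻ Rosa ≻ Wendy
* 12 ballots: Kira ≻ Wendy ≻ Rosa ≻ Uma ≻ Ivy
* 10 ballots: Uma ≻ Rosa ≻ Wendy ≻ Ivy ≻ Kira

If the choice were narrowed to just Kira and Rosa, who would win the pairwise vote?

Kira

Kira is ranked above Rosa on 30 ballots; Rosa above Kira on 20.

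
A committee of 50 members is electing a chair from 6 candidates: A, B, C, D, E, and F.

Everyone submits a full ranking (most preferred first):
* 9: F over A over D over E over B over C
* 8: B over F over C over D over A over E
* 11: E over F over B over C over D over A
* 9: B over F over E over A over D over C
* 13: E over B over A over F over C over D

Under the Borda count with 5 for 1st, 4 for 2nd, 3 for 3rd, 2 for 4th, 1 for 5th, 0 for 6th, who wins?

F

A: 9×4 + 8×1 + 11×0 + 9×2 + 13×3 = 101
B: 9×1 + 8×5 + 11×3 + 9×5 + 13×4 = 179
C: 9×0 + 8×3 + 11×2 + 9×0 + 13×1 = 59
D: 9×3 + 8×2 + 11×1 + 9×1 + 13×0 = 63
E: 9×2 + 8×0 + 11×5 + 9×3 + 13×5 = 165
F: 9×5 + 8×4 + 11×4 + 9×4 + 13×2 = 183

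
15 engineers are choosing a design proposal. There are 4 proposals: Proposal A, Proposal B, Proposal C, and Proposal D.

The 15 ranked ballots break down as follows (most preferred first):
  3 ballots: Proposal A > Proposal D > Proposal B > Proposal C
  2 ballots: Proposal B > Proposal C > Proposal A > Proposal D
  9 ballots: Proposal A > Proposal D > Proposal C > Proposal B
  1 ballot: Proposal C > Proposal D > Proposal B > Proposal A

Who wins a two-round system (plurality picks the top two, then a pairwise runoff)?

Round 1 first-place votes: Proposal A 12, Proposal B 2, Proposal C 1, Proposal D 0. Proposal A and Proposal B advance.
Runoff: Proposal A is ranked above Proposal B on 12 ballots, Proposal B above Proposal A on 3.

Proposal A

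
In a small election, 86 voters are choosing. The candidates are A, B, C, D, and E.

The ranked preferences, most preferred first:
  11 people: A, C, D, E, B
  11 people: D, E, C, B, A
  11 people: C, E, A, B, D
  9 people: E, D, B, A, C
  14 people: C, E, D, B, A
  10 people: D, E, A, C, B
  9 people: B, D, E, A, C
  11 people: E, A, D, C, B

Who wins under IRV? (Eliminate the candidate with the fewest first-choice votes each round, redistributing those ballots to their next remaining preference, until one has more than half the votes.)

D

Round 1: A 11, B 9, C 25, D 21, E 20. B eliminated.
Round 2: A 11, C 25, D 30, E 20. A eliminated.
Round 3: C 36, D 30, E 20. E eliminated.
Round 4: C 36, D 50. D has a majority (≥44).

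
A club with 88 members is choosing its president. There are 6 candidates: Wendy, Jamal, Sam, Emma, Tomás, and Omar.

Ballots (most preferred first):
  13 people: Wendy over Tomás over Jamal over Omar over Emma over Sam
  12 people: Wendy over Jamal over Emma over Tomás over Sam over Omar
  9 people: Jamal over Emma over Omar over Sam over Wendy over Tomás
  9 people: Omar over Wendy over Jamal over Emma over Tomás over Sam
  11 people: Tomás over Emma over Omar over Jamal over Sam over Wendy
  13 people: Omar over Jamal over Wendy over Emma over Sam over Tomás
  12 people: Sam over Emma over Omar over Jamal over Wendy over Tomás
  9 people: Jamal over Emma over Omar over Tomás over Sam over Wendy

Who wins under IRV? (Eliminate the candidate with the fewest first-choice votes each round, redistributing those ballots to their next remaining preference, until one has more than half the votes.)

Omar

Round 1: Wendy 25, Jamal 18, Sam 12, Emma 0, Tomás 11, Omar 22. Emma eliminated.
Round 2: Wendy 25, Jamal 18, Sam 12, Tomás 11, Omar 22. Tomás eliminated.
Round 3: Wendy 25, Jamal 18, Sam 12, Omar 33. Sam eliminated.
Round 4: Wendy 25, Jamal 18, Omar 45. Omar has a majority (≥45).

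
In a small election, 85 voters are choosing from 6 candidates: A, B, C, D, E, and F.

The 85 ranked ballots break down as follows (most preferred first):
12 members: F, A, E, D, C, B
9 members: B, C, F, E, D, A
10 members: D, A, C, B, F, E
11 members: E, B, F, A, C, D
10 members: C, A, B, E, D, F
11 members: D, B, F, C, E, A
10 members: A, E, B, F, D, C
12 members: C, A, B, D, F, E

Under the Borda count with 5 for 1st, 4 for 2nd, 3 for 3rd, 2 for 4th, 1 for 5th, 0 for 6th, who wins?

B

A: 12×4 + 9×0 + 10×4 + 11×2 + 10×4 + 11×0 + 10×5 + 12×4 = 248
B: 12×0 + 9×5 + 10×2 + 11×4 + 10×3 + 11×4 + 10×3 + 12×3 = 249
C: 12×1 + 9×4 + 10×3 + 11×1 + 10×5 + 11×2 + 10×0 + 12×5 = 221
D: 12×2 + 9×1 + 10×5 + 11×0 + 10×1 + 11×5 + 10×1 + 12×2 = 182
E: 12×3 + 9×2 + 10×0 + 11×5 + 10×2 + 11×1 + 10×4 + 12×0 = 180
F: 12×5 + 9×3 + 10×1 + 11×3 + 10×0 + 11×3 + 10×2 + 12×1 = 195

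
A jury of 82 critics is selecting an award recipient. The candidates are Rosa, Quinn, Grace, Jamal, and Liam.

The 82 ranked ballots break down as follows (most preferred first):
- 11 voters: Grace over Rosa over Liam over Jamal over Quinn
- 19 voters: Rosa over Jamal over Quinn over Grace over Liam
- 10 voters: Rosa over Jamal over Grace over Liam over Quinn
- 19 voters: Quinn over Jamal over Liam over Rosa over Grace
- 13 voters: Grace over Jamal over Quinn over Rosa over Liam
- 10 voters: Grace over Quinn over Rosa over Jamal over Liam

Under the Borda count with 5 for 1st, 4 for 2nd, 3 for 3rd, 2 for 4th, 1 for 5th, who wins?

Jamal

Rosa: 11×4 + 19×5 + 10×5 + 19×2 + 13×2 + 10×3 = 283
Quinn: 11×1 + 19×3 + 10×1 + 19×5 + 13×3 + 10×4 = 252
Grace: 11×5 + 19×2 + 10×3 + 19×1 + 13×5 + 10×5 = 257
Jamal: 11×2 + 19×4 + 10×4 + 19×4 + 13×4 + 10×2 = 286
Liam: 11×3 + 19×1 + 10×2 + 19×3 + 13×1 + 10×1 = 152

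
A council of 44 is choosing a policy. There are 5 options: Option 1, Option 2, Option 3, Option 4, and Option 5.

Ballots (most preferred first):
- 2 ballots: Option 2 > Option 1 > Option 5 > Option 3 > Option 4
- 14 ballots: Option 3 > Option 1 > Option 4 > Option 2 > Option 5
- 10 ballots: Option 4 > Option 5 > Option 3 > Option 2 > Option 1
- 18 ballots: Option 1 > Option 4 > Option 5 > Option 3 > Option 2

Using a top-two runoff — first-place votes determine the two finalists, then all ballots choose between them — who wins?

Option 3

Round 1 first-place votes: Option 1 18, Option 2 2, Option 3 14, Option 4 10, Option 5 0. Option 1 and Option 3 advance.
Runoff: Option 1 is ranked above Option 3 on 20 ballots, Option 3 above Option 1 on 24.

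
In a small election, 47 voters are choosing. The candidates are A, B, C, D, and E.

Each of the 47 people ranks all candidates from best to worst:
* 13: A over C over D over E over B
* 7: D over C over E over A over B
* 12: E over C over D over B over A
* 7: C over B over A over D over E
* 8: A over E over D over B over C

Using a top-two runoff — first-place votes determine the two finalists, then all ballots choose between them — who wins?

Round 1 first-place votes: A 21, B 0, C 7, D 7, E 12. A and E advance.
Runoff: A is ranked above E on 28 ballots, E above A on 19.

A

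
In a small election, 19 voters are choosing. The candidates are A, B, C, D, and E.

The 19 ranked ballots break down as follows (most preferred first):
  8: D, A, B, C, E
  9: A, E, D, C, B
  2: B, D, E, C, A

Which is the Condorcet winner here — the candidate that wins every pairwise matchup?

D

D vs A: 10–9
D vs B: 17–2
D vs C: 19–0
D vs E: 10–9
D beats every other candidate.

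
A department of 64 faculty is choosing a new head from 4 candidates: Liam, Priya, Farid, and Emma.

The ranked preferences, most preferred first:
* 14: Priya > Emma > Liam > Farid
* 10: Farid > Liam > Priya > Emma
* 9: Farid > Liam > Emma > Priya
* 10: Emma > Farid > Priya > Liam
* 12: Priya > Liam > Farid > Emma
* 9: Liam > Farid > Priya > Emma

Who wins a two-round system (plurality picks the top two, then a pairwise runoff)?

Farid

Round 1 first-place votes: Liam 9, Priya 26, Farid 19, Emma 10. Priya and Farid advance.
Runoff: Priya is ranked above Farid on 26 ballots, Farid above Priya on 38.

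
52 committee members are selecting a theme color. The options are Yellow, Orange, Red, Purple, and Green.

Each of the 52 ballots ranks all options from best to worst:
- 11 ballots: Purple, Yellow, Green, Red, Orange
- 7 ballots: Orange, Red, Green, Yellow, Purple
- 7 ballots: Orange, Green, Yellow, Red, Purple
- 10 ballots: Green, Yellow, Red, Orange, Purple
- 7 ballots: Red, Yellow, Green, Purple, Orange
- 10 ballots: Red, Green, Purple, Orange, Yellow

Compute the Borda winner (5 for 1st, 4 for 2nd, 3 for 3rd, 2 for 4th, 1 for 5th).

Yellow: 11×4 + 7×2 + 7×3 + 10×4 + 7×4 + 10×1 = 157
Orange: 11×1 + 7×5 + 7×5 + 10×2 + 7×1 + 10×2 = 128
Red: 11×2 + 7×4 + 7×2 + 10×3 + 7×5 + 10×5 = 179
Purple: 11×5 + 7×1 + 7×1 + 10×1 + 7×2 + 10×3 = 123
Green: 11×3 + 7×3 + 7×4 + 10×5 + 7×3 + 10×4 = 193

Green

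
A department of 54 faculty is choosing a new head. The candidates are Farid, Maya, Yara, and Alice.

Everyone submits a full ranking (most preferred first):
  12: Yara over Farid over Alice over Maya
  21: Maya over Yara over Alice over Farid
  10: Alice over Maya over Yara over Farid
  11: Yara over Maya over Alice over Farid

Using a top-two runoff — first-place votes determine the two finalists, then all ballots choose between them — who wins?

Maya

Round 1 first-place votes: Farid 0, Maya 21, Yara 23, Alice 10. Yara and Maya advance.
Runoff: Yara is ranked above Maya on 23 ballots, Maya above Yara on 31.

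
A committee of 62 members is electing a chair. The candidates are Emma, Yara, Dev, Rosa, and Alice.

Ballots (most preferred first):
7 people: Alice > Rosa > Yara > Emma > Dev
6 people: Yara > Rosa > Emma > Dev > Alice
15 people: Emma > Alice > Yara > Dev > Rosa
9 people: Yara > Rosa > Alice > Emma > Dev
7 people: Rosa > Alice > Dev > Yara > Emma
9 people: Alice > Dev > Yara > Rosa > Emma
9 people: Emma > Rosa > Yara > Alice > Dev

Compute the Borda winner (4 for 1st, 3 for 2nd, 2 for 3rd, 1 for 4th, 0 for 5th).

Emma: 7×1 + 6×2 + 15×4 + 9×1 + 7×0 + 9×0 + 9×4 = 124
Yara: 7×2 + 6×4 + 15×2 + 9×4 + 7×1 + 9×2 + 9×2 = 147
Dev: 7×0 + 6×1 + 15×1 + 9×0 + 7×2 + 9×3 + 9×0 = 62
Rosa: 7×3 + 6×3 + 15×0 + 9×3 + 7×4 + 9×1 + 9×3 = 130
Alice: 7×4 + 6×0 + 15×3 + 9×2 + 7×3 + 9×4 + 9×1 = 157

Alice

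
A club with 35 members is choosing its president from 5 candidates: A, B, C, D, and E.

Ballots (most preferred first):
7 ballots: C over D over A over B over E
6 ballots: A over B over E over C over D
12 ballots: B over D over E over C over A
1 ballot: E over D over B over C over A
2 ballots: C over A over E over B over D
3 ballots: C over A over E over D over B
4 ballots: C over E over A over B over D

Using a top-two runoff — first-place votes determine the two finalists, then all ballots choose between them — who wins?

Round 1 first-place votes: A 6, B 12, C 16, D 0, E 1. C and B advance.
Runoff: C is ranked above B on 16 ballots, B above C on 19.

B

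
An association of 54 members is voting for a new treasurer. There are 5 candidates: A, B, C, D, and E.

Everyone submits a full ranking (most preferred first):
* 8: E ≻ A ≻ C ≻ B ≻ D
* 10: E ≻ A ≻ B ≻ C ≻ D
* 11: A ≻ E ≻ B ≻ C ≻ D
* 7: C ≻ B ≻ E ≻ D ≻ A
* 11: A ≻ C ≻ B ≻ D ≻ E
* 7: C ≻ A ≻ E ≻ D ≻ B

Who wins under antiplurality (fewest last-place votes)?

C

Last-place votes: A 7, B 7, C 0, D 29, E 11.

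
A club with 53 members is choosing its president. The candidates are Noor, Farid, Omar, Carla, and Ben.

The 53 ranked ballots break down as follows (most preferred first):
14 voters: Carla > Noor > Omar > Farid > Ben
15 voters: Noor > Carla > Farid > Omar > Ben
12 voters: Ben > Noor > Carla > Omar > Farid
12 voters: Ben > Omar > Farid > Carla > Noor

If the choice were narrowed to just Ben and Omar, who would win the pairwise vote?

Omar

Ben is ranked above Omar on 24 ballots; Omar above Ben on 29.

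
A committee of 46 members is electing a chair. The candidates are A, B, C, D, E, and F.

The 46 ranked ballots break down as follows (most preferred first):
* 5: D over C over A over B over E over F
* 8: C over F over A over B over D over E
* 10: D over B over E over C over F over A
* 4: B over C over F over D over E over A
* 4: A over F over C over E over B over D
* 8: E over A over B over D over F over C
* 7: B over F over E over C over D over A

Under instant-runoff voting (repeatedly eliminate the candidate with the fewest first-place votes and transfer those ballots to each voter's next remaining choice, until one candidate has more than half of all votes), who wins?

Round 1: A 4, B 11, C 8, D 15, E 8, F 0. F eliminated.
Round 2: A 4, B 11, C 8, D 15, E 8. A eliminated.
Round 3: B 11, C 12, D 15, E 8. E eliminated.
Round 4: B 19, C 12, D 15. C eliminated.
Round 5: B 31, D 15. B has a majority (≥24).

B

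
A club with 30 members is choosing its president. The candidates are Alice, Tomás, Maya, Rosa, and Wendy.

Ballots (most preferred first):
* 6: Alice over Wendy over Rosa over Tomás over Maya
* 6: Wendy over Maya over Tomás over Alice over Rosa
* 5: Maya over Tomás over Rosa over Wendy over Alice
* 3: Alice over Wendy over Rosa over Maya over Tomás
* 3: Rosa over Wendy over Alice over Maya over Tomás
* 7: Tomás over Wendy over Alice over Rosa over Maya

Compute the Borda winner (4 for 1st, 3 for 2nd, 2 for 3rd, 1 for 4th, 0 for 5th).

Wendy

Alice: 6×4 + 6×1 + 5×0 + 3×4 + 3×2 + 7×2 = 62
Tomás: 6×1 + 6×2 + 5×3 + 3×0 + 3×0 + 7×4 = 61
Maya: 6×0 + 6×3 + 5×4 + 3×1 + 3×1 + 7×0 = 44
Rosa: 6×2 + 6×0 + 5×2 + 3×2 + 3×4 + 7×1 = 47
Wendy: 6×3 + 6×4 + 5×1 + 3×3 + 3×3 + 7×3 = 86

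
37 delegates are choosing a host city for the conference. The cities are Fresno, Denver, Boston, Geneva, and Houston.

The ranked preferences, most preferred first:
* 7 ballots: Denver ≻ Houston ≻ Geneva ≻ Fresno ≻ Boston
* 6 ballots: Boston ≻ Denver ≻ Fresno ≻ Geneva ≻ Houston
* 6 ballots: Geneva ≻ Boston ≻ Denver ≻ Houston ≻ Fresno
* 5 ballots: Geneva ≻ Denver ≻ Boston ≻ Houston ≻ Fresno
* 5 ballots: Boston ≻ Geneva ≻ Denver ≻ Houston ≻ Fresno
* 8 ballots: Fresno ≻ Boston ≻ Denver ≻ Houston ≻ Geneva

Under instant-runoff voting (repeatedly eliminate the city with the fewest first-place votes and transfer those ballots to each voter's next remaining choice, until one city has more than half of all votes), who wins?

Round 1: Fresno 8, Denver 7, Boston 11, Geneva 11, Houston 0. Houston eliminated.
Round 2: Fresno 8, Denver 7, Boston 11, Geneva 11. Denver eliminated.
Round 3: Fresno 8, Boston 11, Geneva 18. Fresno eliminated.
Round 4: Boston 19, Geneva 18. Boston has a majority (≥19).

Boston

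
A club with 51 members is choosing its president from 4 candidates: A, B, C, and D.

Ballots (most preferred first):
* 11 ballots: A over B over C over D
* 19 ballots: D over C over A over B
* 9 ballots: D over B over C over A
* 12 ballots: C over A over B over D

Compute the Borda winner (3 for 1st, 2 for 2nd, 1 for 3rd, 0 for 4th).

C

A: 11×3 + 19×1 + 9×0 + 12×2 = 76
B: 11×2 + 19×0 + 9×2 + 12×1 = 52
C: 11×1 + 19×2 + 9×1 + 12×3 = 94
D: 11×0 + 19×3 + 9×3 + 12×0 = 84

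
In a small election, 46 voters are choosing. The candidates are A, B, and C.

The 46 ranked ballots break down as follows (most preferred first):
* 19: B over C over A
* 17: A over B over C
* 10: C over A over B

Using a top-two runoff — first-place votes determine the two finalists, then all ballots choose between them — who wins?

Round 1 first-place votes: A 17, B 19, C 10. B and A advance.
Runoff: B is ranked above A on 19 ballots, A above B on 27.

A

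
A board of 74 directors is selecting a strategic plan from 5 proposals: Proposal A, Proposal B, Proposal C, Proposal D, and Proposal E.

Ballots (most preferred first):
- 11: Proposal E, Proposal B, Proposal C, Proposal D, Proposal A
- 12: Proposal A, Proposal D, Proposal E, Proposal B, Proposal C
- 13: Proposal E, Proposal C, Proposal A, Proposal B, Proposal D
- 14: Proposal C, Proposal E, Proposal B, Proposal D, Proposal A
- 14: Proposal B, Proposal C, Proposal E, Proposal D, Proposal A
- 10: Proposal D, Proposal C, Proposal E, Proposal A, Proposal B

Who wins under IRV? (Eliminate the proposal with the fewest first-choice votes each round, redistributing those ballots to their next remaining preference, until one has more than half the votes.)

Proposal C

Round 1: Proposal A 12, Proposal B 14, Proposal C 14, Proposal D 10, Proposal E 24. Proposal D eliminated.
Round 2: Proposal A 12, Proposal B 14, Proposal C 24, Proposal E 24. Proposal A eliminated.
Round 3: Proposal B 14, Proposal C 24, Proposal E 36. Proposal B eliminated.
Round 4: Proposal C 38, Proposal E 36. Proposal C has a majority (≥38).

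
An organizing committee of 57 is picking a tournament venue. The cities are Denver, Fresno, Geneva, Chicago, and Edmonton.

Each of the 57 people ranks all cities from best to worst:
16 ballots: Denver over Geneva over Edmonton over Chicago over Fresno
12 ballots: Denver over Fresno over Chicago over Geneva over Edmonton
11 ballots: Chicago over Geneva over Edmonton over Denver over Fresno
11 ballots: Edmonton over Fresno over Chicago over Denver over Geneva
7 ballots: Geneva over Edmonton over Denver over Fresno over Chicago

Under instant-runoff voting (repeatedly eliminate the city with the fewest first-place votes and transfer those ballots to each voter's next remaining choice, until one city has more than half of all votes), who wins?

Round 1: Denver 28, Fresno 0, Geneva 7, Chicago 11, Edmonton 11. Fresno eliminated.
Round 2: Denver 28, Geneva 7, Chicago 11, Edmonton 11. Geneva eliminated.
Round 3: Denver 28, Chicago 11, Edmonton 18. Chicago eliminated.
Round 4: Denver 28, Edmonton 29. Edmonton has a majority (≥29).

Edmonton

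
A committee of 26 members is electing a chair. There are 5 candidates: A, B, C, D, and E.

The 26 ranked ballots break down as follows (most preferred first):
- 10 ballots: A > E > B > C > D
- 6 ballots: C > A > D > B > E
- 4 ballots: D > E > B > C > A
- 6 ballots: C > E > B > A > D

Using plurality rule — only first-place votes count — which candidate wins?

C

First-place votes: A 10, B 0, C 12, D 4, E 0.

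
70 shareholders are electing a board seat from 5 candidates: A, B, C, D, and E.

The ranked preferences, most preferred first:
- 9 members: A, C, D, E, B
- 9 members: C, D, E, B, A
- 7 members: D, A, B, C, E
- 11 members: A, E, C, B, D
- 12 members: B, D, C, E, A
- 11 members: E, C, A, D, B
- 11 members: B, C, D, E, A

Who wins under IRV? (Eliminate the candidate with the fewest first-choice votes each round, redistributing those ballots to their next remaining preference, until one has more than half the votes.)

A

Round 1: A 20, B 23, C 9, D 7, E 11. D eliminated.
Round 2: A 27, B 23, C 9, E 11. C eliminated.
Round 3: A 27, B 23, E 20. E eliminated.
Round 4: A 38, B 32. A has a majority (≥36).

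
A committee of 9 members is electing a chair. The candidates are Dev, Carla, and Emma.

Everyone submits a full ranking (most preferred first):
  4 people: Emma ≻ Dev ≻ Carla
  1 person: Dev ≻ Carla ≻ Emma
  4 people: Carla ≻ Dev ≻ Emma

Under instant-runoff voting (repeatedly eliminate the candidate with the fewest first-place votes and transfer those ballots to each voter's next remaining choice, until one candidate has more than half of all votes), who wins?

Carla

Round 1: Dev 1, Carla 4, Emma 4. Dev eliminated.
Round 2: Carla 5, Emma 4. Carla has a majority (≥5).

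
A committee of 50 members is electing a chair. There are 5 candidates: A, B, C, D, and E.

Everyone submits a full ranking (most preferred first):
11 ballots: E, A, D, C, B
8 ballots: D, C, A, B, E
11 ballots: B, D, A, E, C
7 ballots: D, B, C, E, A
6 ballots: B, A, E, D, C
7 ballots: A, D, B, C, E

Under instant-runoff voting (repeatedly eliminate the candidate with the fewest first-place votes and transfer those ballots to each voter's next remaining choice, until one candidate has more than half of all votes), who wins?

Round 1: A 7, B 17, C 0, D 15, E 11. C eliminated.
Round 2: A 7, B 17, D 15, E 11. A eliminated.
Round 3: B 17, D 22, E 11. E eliminated.
Round 4: B 17, D 33. D has a majority (≥26).

D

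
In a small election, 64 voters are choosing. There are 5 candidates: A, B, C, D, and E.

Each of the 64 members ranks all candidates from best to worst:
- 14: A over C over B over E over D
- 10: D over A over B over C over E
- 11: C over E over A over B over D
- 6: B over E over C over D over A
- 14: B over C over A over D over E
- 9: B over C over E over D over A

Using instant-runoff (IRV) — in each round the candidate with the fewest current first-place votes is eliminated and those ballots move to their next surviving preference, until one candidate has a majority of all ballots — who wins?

A

Round 1: A 14, B 29, C 11, D 10, E 0. E eliminated.
Round 2: A 14, B 29, C 11, D 10. D eliminated.
Round 3: A 24, B 29, C 11. C eliminated.
Round 4: A 35, B 29. A has a majority (≥33).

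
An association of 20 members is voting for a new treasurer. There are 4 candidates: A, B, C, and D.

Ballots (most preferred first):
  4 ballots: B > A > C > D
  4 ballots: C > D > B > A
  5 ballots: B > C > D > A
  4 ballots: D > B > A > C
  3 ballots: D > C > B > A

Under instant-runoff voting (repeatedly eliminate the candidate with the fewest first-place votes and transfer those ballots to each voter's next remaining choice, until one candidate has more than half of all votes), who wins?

D

Round 1: A 0, B 9, C 4, D 7. A eliminated.
Round 2: B 9, C 4, D 7. C eliminated.
Round 3: B 9, D 11. D has a majority (≥11).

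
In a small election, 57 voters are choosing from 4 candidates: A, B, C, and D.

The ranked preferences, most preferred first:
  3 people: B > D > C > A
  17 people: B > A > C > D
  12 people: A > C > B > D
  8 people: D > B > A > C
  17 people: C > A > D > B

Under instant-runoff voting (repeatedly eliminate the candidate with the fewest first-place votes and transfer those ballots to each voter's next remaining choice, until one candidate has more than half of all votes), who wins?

Round 1: A 12, B 20, C 17, D 8. D eliminated.
Round 2: A 12, B 28, C 17. A eliminated.
Round 3: B 28, C 29. C has a majority (≥29).

C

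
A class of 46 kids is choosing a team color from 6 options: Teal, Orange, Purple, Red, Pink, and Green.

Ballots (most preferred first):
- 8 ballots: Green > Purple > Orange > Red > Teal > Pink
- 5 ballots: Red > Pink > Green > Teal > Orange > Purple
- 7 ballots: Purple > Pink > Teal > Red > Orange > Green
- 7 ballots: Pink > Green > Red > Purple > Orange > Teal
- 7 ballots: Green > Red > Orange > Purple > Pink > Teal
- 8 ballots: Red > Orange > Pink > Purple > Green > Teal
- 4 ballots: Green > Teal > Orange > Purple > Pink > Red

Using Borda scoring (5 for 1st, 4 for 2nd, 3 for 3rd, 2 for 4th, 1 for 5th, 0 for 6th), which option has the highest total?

Green

Teal: 8×1 + 5×2 + 7×3 + 7×0 + 7×0 + 8×0 + 4×4 = 55
Orange: 8×3 + 5×1 + 7×1 + 7×1 + 7×3 + 8×4 + 4×3 = 108
Purple: 8×4 + 5×0 + 7×5 + 7×2 + 7×2 + 8×2 + 4×2 = 119
Red: 8×2 + 5×5 + 7×2 + 7×3 + 7×4 + 8×5 + 4×0 = 144
Pink: 8×0 + 5×4 + 7×4 + 7×5 + 7×1 + 8×3 + 4×1 = 118
Green: 8×5 + 5×3 + 7×0 + 7×4 + 7×5 + 8×1 + 4×5 = 146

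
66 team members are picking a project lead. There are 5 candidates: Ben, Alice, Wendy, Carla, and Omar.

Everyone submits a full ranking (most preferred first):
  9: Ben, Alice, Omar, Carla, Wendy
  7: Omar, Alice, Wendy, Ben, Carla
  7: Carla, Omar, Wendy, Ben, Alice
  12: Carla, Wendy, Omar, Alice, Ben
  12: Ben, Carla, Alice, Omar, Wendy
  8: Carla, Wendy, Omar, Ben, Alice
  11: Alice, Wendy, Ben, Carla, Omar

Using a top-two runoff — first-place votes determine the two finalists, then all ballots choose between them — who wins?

Ben

Round 1 first-place votes: Ben 21, Alice 11, Wendy 0, Carla 27, Omar 7. Carla and Ben advance.
Runoff: Carla is ranked above Ben on 27 ballots, Ben above Carla on 39.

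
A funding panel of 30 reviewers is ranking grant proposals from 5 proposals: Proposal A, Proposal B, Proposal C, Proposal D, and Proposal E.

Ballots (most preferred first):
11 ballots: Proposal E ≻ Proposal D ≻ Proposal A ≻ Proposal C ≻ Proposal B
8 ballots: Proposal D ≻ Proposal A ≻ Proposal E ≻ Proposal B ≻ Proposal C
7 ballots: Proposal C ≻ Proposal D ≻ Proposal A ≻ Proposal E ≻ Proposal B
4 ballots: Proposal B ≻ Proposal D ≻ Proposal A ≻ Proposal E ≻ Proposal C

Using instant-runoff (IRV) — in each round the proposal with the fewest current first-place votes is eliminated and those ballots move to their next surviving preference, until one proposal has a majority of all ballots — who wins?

Round 1: Proposal A 0, Proposal B 4, Proposal C 7, Proposal D 8, Proposal E 11. Proposal A eliminated.
Round 2: Proposal B 4, Proposal C 7, Proposal D 8, Proposal E 11. Proposal B eliminated.
Round 3: Proposal C 7, Proposal D 12, Proposal E 11. Proposal C eliminated.
Round 4: Proposal D 19, Proposal E 11. Proposal D has a majority (≥16).

Proposal D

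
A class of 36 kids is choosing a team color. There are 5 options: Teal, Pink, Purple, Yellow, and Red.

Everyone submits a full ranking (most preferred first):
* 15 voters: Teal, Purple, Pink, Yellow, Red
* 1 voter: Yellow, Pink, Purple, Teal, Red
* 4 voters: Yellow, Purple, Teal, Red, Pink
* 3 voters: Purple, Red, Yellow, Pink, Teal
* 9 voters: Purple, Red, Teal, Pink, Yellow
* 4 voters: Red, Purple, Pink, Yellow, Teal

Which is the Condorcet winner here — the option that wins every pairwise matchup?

Purple

Purple vs Teal: 21–15
Purple vs Pink: 35–1
Purple vs Yellow: 31–5
Purple vs Red: 32–4
Purple beats every other option.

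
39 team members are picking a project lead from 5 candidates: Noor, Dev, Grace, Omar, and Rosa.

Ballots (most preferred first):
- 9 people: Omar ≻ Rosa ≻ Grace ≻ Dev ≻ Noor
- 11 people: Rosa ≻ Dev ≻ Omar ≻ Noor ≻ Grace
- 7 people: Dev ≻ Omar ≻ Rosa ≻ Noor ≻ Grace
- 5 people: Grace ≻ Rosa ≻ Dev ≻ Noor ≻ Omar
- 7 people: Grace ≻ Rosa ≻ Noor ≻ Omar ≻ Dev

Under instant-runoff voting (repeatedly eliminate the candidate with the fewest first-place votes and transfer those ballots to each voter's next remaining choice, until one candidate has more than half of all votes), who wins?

Round 1: Noor 0, Dev 7, Grace 12, Omar 9, Rosa 11. Noor eliminated.
Round 2: Dev 7, Grace 12, Omar 9, Rosa 11. Dev eliminated.
Round 3: Grace 12, Omar 16, Rosa 11. Rosa eliminated.
Round 4: Grace 12, Omar 27. Omar has a majority (≥20).

Omar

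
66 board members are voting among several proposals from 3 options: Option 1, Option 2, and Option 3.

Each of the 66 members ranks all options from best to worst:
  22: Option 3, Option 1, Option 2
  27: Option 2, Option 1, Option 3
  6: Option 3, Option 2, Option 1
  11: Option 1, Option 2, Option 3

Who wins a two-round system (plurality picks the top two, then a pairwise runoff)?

Round 1 first-place votes: Option 1 11, Option 2 27, Option 3 28. Option 3 and Option 2 advance.
Runoff: Option 3 is ranked above Option 2 on 28 ballots, Option 2 above Option 3 on 38.

Option 2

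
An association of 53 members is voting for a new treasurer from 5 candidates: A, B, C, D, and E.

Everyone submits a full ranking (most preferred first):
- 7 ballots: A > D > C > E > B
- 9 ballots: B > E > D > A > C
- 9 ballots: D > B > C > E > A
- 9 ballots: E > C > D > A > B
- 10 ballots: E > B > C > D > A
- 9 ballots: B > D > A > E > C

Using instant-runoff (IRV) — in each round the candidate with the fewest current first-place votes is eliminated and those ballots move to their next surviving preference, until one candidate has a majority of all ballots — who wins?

B

Round 1: A 7, B 18, C 0, D 9, E 19. C eliminated.
Round 2: A 7, B 18, D 9, E 19. A eliminated.
Round 3: B 18, D 16, E 19. D eliminated.
Round 4: B 27, E 26. B has a majority (≥27).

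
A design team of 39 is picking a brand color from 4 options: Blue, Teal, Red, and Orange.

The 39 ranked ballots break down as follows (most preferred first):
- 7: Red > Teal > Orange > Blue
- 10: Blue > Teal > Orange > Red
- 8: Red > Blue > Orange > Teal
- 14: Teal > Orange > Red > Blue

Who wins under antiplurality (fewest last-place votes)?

Orange

Last-place votes: Blue 21, Teal 8, Red 10, Orange 0.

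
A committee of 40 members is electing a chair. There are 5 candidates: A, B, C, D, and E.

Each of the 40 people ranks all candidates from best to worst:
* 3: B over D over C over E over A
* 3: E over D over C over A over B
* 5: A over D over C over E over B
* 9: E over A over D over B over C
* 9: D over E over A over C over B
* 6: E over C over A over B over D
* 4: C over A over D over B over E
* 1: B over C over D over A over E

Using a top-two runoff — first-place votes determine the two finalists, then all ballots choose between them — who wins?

Round 1 first-place votes: A 5, B 4, C 4, D 9, E 18. E and D advance.
Runoff: E is ranked above D on 18 ballots, D above E on 22.

D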